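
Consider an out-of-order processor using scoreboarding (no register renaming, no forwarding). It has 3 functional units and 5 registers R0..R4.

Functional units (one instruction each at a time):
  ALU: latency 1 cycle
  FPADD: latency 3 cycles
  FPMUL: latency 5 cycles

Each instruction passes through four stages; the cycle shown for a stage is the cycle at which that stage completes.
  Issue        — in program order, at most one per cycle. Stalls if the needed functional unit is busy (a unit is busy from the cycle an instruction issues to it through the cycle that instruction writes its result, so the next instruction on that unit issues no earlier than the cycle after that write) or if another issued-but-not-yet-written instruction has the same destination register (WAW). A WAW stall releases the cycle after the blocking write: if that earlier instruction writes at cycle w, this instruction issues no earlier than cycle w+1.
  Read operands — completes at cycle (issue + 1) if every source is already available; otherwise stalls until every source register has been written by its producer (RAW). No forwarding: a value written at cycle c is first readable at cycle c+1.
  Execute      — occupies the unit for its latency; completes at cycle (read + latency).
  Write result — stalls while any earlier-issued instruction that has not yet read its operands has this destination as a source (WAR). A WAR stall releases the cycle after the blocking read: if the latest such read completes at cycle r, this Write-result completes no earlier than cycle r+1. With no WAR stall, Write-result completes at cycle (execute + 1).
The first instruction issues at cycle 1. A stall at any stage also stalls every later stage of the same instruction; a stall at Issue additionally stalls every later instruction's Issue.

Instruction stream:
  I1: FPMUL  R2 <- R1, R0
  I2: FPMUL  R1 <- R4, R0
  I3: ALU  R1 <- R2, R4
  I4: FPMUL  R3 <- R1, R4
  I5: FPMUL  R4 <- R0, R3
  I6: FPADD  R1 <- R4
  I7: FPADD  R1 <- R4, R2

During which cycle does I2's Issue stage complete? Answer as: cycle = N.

1) issue 1, read 2, done 7, write 8
2) issue 9, read 10, done 15, write 16  <struct: FPMUL busy until I1 writes@8>
3) issue 17, read 18, done 19, write 20  <WAW R1: wait I2 write@16>
4) issue 18, read 21, done 26, write 27  <RAW R1: wait I3 write@20>
5) issue 28, read 29, done 34, write 35  <struct: FPMUL busy until I4 writes@27>
6) issue 29, read 36, done 39, write 40  <RAW R4: wait I5 write@35>
7) issue 41, read 42, done 45, write 46  <struct: FPADD busy until I6 writes@40>

cycle = 9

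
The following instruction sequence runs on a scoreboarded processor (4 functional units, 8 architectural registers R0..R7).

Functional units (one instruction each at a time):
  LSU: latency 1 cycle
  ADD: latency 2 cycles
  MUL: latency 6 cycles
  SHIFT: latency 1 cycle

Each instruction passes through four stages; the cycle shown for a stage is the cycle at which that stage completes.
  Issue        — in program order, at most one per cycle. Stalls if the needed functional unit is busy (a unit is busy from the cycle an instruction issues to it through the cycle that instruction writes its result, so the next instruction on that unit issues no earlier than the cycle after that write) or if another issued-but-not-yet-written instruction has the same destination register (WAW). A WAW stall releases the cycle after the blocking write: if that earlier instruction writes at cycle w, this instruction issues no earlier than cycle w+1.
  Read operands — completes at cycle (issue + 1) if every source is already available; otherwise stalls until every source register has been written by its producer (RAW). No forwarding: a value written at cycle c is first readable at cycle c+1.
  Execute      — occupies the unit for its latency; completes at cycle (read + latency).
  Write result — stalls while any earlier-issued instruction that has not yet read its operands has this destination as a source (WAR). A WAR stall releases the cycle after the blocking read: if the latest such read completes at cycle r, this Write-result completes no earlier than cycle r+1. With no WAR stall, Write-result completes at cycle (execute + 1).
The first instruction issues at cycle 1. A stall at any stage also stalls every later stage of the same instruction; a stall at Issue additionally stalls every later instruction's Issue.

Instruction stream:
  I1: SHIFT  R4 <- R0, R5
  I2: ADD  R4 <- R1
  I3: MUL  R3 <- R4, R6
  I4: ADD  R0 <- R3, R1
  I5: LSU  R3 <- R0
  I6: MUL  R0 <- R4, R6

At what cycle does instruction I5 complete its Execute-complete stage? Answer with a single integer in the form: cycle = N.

I1  is:1  ro:2  ex:3  wr:4
I2  is:5  ro:6  ex:8  wr:9  — WAW R4: wait I1 write@4
I3  is:6  ro:10  ex:16  wr:17  — RAW R4: wait I2 write@9
I4  is:10  ro:18  ex:20  wr:21  — struct: ADD busy until I2 writes@9, RAW R3: wait I3 write@17
I5  is:18  ro:22  ex:23  wr:24  — WAW R3: wait I3 write@17, RAW R0: wait I4 write@21
I6  is:22  ro:23  ex:29  wr:30  — WAW R0: wait I4 write@21

cycle = 23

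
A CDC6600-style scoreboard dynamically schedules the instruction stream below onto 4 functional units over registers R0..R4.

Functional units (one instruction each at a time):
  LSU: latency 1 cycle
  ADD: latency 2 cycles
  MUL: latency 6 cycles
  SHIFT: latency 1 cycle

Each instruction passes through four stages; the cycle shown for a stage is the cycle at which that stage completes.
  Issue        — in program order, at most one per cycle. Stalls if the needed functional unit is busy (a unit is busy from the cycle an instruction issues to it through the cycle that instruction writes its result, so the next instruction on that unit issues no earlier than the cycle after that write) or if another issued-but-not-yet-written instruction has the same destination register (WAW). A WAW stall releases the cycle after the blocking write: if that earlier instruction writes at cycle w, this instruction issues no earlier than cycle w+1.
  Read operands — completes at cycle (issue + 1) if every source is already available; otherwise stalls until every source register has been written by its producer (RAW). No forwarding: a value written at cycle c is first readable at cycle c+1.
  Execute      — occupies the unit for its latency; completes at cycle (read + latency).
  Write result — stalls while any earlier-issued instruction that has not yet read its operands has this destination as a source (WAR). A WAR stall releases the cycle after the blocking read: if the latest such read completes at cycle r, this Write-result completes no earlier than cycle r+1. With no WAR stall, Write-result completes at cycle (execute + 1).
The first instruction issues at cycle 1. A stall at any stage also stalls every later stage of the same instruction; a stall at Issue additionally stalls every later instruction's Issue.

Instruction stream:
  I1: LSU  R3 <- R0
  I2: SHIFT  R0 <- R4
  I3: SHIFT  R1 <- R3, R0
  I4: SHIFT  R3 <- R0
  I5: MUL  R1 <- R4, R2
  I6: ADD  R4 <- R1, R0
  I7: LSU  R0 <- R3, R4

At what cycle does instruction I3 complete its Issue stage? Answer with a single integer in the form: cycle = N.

cycle = 6

[1] I1 issues→LSU
[2] I1 reads · I2 issues→SHIFT
[3] I1 exec-done · I2 reads
[4] I1 writes R3 · I2 exec-done
[5] I2 writes R0
[6] I3 issues→SHIFT
[7] I3 reads
[8] I3 exec-done
[9] I3 writes R1
[10] I4 issues→SHIFT
[11] I4 reads · I5 issues→MUL
[12] I4 exec-done · I5 reads · I6 issues→ADD
[13] I4 writes R3 · I7 issues→LSU
[18] I5 exec-done
[19] I5 writes R1
[20] I6 reads
[22] I6 exec-done
[23] I6 writes R4
[24] I7 reads
[25] I7 exec-done
[26] I7 writes R0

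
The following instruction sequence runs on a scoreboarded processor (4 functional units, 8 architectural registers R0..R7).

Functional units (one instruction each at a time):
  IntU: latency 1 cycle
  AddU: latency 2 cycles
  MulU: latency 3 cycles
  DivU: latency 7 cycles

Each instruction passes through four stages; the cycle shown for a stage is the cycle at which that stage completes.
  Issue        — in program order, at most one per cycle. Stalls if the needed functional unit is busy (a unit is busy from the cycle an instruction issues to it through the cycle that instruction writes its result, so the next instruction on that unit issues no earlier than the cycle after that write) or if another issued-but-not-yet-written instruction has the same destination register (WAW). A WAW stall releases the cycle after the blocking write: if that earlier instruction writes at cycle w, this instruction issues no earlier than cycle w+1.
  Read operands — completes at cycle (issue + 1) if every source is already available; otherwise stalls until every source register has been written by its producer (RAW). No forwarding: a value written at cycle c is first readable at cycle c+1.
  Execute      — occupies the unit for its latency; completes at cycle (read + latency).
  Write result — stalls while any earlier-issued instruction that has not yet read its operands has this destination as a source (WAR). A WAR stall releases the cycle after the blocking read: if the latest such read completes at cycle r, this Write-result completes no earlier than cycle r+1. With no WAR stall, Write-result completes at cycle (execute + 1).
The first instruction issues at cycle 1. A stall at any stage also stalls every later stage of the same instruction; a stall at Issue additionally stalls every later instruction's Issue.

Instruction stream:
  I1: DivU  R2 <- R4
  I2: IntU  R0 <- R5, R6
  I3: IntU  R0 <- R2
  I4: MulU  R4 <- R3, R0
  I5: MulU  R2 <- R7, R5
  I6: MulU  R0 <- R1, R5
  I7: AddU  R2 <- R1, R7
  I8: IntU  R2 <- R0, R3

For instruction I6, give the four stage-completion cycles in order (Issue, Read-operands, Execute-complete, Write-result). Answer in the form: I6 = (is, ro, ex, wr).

I6 = (25, 26, 29, 30)

t=1  I1 dispatched to DivU
t=2  I1 operands ready; I2 dispatched to IntU
t=3  I2 operands ready
t=4  I2 complete
t=5  R0←I2
t=6  I3 dispatched to IntU
t=7  I4 dispatched to MulU
t=9  I1 complete
t=10  R2←I1
t=11  I3 operands ready
t=12  I3 complete
t=13  R0←I3
t=14  I4 operands ready
t=17  I4 complete
t=18  R4←I4
t=19  I5 dispatched to MulU
t=20  I5 operands ready
t=23  I5 complete
t=24  R2←I5
t=25  I6 dispatched to MulU
t=26  I6 operands ready; I7 dispatched to AddU
t=27  I7 operands ready
t=29  I6 complete; I7 complete
t=30  R0←I6; R2←I7
t=31  I8 dispatched to IntU
t=32  I8 operands ready
t=33  I8 complete
t=34  R2←I8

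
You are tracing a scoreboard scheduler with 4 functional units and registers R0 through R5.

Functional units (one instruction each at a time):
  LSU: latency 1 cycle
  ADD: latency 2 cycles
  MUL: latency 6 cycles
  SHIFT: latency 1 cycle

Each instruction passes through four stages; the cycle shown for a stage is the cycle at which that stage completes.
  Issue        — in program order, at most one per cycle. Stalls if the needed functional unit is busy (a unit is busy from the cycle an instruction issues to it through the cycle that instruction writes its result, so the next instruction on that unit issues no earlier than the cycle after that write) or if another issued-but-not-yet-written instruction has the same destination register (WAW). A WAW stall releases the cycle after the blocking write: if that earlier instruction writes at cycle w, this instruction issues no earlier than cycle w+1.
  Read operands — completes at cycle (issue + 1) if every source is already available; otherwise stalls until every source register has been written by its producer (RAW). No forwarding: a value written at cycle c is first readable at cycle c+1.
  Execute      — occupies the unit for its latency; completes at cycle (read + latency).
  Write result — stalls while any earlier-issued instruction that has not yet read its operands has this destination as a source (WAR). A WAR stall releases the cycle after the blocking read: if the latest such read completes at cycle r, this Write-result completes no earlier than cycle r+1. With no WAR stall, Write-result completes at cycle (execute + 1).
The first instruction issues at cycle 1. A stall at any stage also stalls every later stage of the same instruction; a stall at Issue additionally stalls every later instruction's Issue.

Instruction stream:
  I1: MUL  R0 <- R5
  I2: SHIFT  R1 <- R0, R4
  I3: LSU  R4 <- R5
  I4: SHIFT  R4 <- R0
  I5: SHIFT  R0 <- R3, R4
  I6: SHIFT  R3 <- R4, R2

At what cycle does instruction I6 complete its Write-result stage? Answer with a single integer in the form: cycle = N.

I1: IS=1 RO=2 EX=8 WR=9
I2: IS=2 RO=10 EX=11 WR=12  [RAW R0: wait I1 write@9]
I3: IS=3 RO=4 EX=5 WR=11  [WAR R4: wait I2 read@10]
I4: IS=13 RO=14 EX=15 WR=16  [struct: SHIFT busy until I2 writes@12]
I5: IS=17 RO=18 EX=19 WR=20  [struct: SHIFT busy until I4 writes@16]
I6: IS=21 RO=22 EX=23 WR=24  [struct: SHIFT busy until I5 writes@20]

cycle = 24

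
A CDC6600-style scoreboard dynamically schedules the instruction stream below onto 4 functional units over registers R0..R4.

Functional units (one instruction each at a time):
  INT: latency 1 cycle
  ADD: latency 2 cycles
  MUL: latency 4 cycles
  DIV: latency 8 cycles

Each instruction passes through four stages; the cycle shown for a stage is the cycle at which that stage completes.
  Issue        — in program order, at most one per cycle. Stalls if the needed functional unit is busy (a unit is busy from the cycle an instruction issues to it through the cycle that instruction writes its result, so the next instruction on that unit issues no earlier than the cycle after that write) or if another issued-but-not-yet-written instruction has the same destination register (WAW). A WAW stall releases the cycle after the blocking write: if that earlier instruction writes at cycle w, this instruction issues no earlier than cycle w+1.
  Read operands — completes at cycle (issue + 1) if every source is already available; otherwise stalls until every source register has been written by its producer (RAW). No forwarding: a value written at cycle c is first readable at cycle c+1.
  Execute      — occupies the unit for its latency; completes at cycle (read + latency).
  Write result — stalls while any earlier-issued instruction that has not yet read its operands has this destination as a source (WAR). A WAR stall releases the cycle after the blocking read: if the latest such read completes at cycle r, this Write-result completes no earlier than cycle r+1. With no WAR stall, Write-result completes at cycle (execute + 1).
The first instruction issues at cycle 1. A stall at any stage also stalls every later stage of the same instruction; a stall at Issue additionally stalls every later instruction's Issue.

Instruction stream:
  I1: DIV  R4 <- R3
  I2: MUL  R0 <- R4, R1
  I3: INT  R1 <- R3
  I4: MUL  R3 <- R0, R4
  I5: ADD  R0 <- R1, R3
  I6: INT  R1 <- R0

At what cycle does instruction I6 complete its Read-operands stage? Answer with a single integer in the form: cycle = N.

cycle = 29

[I1] 1/2/10/11
[I2] 2/12/16/17  (RAW R4: wait I1 write@11)
[I3] 3/4/5/13  (WAR R1: wait I2 read@12)
[I4] 18/19/23/24  (struct: MUL busy until I2 writes@17)
[I5] 19/25/27/28  (RAW R3: wait I4 write@24)
[I6] 20/29/30/31  (RAW R0: wait I5 write@28)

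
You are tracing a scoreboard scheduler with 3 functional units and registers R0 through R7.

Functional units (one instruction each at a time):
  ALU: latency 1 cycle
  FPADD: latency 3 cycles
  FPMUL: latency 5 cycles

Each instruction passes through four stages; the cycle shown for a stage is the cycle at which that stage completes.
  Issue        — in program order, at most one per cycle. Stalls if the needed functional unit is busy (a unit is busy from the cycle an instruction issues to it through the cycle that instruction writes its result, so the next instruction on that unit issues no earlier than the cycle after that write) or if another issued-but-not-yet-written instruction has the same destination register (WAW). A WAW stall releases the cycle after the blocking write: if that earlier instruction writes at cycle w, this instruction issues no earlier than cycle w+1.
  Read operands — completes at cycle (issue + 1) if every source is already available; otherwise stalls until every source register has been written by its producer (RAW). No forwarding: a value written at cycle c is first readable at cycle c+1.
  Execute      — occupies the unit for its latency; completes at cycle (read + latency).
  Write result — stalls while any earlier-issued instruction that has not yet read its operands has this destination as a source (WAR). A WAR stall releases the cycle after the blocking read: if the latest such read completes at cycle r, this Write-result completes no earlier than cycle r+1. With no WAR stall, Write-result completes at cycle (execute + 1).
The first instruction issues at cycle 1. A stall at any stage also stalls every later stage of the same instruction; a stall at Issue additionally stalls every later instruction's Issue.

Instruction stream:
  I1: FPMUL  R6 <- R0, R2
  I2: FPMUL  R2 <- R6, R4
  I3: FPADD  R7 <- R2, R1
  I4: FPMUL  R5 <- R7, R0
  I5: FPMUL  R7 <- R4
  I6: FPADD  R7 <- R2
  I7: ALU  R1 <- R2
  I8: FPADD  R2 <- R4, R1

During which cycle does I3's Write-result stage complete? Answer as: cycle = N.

cycle = 21

I1 -> (1, 2, 7, 8)
I2 -> (9, 10, 15, 16)  // struct: FPMUL busy until I1 writes@8
I3 -> (10, 17, 20, 21)  // RAW R2: wait I2 write@16
I4 -> (17, 22, 27, 28)  // struct: FPMUL busy until I2 writes@16, RAW R7: wait I3 write@21
I5 -> (29, 30, 35, 36)  // struct: FPMUL busy until I4 writes@28
I6 -> (37, 38, 41, 42)  // WAW R7: wait I5 write@36
I7 -> (38, 39, 40, 41)
I8 -> (43, 44, 47, 48)  // struct: FPADD busy until I6 writes@42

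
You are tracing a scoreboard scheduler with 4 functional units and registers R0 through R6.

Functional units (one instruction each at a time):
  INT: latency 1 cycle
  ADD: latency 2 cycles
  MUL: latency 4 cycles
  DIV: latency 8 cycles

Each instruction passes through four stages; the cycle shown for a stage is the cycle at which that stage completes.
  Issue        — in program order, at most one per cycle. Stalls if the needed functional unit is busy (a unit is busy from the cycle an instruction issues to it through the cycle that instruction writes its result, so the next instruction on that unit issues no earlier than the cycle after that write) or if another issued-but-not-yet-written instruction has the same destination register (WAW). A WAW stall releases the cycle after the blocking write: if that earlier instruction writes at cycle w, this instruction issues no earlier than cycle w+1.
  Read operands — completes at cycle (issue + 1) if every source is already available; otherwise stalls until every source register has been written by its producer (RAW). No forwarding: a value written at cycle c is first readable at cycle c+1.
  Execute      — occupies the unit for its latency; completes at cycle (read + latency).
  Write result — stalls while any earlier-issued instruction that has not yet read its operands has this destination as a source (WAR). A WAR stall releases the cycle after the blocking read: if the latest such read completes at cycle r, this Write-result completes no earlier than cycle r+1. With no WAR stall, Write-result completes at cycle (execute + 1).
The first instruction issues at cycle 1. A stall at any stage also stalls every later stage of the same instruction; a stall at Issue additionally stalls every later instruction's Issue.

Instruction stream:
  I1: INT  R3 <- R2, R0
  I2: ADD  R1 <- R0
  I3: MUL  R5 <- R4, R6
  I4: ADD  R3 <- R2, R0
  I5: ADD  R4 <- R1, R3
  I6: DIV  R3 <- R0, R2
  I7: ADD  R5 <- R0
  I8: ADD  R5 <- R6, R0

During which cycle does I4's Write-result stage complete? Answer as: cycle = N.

t=1  I1→INT
t=2  I1 RO, I2→ADD
t=3  I1 EX, I2 RO, I3→MUL
t=4  I1 WR R3, I3 RO
t=5  I2 EX
t=6  I2 WR R1
t=7  I4→ADD
t=8  I3 EX, I4 RO
t=9  I3 WR R5
t=10  I4 EX
t=11  I4 WR R3
t=12  I5→ADD
t=13  I5 RO, I6→DIV
t=14  I6 RO
t=15  I5 EX
t=16  I5 WR R4
t=17  I7→ADD
t=18  I7 RO
t=20  I7 EX
t=21  I7 WR R5
t=22  I6 EX, I8→ADD
t=23  I6 WR R3, I8 RO
t=25  I8 EX
t=26  I8 WR R5

cycle = 11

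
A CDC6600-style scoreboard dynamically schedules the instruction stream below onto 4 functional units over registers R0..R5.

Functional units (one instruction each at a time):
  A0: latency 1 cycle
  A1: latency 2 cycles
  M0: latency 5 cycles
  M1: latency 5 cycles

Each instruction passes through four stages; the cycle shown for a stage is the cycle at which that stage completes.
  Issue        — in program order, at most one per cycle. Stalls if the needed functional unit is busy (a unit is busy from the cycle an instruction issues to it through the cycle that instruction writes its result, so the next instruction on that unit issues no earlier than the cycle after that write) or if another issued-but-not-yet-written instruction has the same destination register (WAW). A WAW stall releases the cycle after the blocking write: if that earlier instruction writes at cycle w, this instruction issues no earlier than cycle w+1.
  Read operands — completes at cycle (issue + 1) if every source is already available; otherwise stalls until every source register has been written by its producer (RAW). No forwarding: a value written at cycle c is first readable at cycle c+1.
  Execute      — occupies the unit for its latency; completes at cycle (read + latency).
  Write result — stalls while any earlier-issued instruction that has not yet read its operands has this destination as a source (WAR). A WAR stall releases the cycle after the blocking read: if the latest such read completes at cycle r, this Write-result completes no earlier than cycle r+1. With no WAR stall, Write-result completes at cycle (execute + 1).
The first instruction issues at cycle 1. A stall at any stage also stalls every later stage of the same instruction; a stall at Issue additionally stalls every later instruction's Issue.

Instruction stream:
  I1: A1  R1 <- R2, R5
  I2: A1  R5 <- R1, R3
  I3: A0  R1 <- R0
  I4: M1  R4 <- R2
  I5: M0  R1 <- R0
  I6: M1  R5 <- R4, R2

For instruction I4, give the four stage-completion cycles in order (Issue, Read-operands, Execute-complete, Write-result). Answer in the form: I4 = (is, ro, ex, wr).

I4 = (8, 9, 14, 15)

I1 -> (1, 2, 4, 5)
I2 -> (6, 7, 9, 10)  // struct: A1 busy until I1 writes@5
I3 -> (7, 8, 9, 10)
I4 -> (8, 9, 14, 15)
I5 -> (11, 12, 17, 18)  // WAW R1: wait I3 write@10
I6 -> (16, 17, 22, 23)  // struct: M1 busy until I4 writes@15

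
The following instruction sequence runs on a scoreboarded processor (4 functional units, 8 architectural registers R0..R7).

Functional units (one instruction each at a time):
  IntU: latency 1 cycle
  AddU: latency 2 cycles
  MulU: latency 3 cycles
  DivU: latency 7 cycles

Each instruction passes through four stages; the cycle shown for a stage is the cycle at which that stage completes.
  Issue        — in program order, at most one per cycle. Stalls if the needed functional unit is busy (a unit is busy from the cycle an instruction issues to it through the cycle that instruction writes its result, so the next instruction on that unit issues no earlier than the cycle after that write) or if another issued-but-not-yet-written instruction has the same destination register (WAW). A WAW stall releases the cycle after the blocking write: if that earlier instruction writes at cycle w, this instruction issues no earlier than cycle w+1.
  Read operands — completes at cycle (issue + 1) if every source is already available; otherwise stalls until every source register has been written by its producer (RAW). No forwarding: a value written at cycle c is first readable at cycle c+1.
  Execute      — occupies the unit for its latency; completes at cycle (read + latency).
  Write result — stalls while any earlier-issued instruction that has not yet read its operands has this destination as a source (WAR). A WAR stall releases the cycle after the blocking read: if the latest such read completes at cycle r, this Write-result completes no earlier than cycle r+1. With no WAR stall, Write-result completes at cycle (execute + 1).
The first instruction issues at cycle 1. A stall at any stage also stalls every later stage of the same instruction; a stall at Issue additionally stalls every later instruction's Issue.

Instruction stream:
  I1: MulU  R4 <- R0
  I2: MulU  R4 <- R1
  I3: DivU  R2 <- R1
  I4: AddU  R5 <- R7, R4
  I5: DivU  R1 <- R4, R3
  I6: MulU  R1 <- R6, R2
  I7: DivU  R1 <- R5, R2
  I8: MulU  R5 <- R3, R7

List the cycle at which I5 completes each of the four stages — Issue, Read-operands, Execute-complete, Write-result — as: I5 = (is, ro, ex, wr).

I5 = (18, 19, 26, 27)

c1: I1 dispatched to MulU
c2: I1 operands ready
c5: I1 complete
c6: R4←I1
c7: I2 dispatched to MulU
c8: I2 operands ready | I3 dispatched to DivU
c9: I3 operands ready | I4 dispatched to AddU
c11: I2 complete
c12: R4←I2
c13: I4 operands ready
c15: I4 complete
c16: I3 complete | R5←I4
c17: R2←I3
c18: I5 dispatched to DivU
c19: I5 operands ready
c26: I5 complete
c27: R1←I5
c28: I6 dispatched to MulU
c29: I6 operands ready
c32: I6 complete
c33: R1←I6
c34: I7 dispatched to DivU
c35: I7 operands ready | I8 dispatched to MulU
c36: I8 operands ready
c39: I8 complete
c40: R5←I8
c42: I7 complete
c43: R1←I7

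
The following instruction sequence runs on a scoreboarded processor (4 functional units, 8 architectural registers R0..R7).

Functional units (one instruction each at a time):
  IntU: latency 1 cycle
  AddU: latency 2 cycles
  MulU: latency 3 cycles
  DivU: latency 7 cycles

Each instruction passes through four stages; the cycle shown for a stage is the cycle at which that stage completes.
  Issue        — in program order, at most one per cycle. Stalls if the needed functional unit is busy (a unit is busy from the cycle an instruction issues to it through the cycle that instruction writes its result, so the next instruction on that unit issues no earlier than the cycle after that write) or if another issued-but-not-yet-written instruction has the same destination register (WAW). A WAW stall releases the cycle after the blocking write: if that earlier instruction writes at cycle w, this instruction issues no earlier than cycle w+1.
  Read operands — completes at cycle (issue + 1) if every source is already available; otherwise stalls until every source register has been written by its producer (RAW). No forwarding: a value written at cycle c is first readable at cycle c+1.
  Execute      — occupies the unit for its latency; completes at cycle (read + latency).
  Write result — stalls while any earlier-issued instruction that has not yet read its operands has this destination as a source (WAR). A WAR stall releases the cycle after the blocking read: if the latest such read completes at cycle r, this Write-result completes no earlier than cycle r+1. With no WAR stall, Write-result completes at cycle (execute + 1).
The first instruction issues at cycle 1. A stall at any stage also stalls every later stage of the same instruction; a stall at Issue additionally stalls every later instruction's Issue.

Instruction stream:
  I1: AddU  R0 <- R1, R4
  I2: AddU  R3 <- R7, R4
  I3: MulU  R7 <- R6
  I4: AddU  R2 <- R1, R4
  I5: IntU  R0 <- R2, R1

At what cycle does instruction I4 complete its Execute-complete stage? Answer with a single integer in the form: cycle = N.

[1] I1 issues→AddU
[2] I1 reads
[4] I1 exec-done
[5] I1 writes R0
[6] I2 issues→AddU
[7] I2 reads · I3 issues→MulU
[8] I3 reads
[9] I2 exec-done
[10] I2 writes R3
[11] I3 exec-done · I4 issues→AddU
[12] I3 writes R7 · I4 reads · I5 issues→IntU
[14] I4 exec-done
[15] I4 writes R2
[16] I5 reads
[17] I5 exec-done
[18] I5 writes R0

cycle = 14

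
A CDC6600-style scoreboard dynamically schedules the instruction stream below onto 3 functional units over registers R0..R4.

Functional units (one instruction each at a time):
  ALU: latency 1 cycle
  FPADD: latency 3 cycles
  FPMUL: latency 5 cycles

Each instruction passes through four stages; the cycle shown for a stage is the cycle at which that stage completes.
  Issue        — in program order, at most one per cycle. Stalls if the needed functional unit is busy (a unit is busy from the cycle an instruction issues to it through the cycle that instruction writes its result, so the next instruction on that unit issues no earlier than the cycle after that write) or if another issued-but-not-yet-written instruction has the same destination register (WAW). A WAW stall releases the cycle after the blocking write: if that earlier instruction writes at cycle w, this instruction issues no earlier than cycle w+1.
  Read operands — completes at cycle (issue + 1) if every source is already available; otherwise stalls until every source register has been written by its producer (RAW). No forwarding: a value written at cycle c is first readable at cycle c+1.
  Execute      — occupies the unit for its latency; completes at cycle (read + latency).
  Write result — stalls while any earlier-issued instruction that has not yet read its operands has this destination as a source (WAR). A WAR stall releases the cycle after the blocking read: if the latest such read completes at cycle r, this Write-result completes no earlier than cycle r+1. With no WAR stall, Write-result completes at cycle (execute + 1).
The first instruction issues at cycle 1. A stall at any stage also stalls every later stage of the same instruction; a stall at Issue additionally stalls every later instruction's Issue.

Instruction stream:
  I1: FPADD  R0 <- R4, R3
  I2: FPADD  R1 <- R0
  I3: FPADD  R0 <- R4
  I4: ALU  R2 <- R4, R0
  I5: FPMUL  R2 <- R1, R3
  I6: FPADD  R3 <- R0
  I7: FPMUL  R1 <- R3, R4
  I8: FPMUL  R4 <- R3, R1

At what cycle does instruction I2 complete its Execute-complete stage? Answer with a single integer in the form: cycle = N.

  I1 | 1 | 2 | 5 | 6
  I2 | 7 | 8 | 11 | 12   struct: FPADD busy until I1 writes@6
  I3 | 13 | 14 | 17 | 18   struct: FPADD busy until I2 writes@12
  I4 | 14 | 19 | 20 | 21   RAW R0: wait I3 write@18
  I5 | 22 | 23 | 28 | 29   WAW R2: wait I4 write@21
  I6 | 23 | 24 | 27 | 28
  I7 | 30 | 31 | 36 | 37   struct: FPMUL busy until I5 writes@29
  I8 | 38 | 39 | 44 | 45   struct: FPMUL busy until I7 writes@37

cycle = 11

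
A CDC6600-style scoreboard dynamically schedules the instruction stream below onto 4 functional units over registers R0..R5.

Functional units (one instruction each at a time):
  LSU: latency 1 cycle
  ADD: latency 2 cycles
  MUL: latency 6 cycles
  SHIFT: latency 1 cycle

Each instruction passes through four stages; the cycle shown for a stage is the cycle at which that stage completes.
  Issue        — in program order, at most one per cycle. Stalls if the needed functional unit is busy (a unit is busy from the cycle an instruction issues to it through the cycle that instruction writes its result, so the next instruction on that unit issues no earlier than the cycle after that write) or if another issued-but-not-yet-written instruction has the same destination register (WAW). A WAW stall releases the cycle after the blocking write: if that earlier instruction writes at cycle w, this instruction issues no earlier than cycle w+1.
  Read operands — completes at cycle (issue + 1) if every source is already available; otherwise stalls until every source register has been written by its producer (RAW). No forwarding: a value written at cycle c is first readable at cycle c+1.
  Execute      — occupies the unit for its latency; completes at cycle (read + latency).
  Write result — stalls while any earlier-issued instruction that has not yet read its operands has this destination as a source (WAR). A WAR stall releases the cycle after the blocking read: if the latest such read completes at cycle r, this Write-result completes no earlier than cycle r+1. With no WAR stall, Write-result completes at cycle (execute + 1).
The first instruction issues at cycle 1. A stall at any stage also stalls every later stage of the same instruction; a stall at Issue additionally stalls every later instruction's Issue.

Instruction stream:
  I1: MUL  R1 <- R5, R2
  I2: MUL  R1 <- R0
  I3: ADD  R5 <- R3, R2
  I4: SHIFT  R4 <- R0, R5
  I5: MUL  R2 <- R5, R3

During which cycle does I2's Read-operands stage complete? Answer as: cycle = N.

cycle = 11

[1] issue I1 (MUL)
[2] I1 read-ops
[8] I1 finished on MUL
[9] I1→R1
[10] issue I2 (MUL)
[11] I2 read-ops · issue I3 (ADD)
[12] I3 read-ops · issue I4 (SHIFT)
[14] I3 finished on ADD
[15] I3→R5
[16] I4 read-ops
[17] I2 finished on MUL · I4 finished on SHIFT
[18] I2→R1 · I4→R4
[19] issue I5 (MUL)
[20] I5 read-ops
[26] I5 finished on MUL
[27] I5→R2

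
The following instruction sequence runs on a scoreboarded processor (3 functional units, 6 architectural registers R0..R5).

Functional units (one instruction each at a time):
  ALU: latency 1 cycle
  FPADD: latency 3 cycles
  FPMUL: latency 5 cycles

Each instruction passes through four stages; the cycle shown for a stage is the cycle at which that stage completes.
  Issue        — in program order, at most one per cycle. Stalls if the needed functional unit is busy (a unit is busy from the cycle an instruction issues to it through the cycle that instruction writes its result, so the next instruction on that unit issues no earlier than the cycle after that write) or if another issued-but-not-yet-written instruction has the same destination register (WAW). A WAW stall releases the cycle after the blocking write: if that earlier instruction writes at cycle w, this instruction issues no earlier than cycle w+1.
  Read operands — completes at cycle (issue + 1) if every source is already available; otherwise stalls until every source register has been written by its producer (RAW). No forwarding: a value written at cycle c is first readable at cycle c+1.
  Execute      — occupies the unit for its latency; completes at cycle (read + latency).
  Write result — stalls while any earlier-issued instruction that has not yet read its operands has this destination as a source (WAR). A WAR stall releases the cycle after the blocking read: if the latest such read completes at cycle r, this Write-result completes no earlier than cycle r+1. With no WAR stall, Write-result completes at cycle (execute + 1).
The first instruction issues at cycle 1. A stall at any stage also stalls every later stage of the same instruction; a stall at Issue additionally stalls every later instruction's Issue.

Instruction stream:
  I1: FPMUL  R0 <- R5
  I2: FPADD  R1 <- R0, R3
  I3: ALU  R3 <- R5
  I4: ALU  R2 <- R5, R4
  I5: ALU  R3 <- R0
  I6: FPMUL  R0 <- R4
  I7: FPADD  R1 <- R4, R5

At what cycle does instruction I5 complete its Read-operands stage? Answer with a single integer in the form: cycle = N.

cycle = 16

  I1 | 1 | 2 | 7 | 8
  I2 | 2 | 9 | 12 | 13   RAW R0: wait I1 write@8
  I3 | 3 | 4 | 5 | 10   WAR R3: wait I2 read@9
  I4 | 11 | 12 | 13 | 14   struct: ALU busy until I3 writes@10
  I5 | 15 | 16 | 17 | 18   struct: ALU busy until I4 writes@14
  I6 | 16 | 17 | 22 | 23
  I7 | 17 | 18 | 21 | 22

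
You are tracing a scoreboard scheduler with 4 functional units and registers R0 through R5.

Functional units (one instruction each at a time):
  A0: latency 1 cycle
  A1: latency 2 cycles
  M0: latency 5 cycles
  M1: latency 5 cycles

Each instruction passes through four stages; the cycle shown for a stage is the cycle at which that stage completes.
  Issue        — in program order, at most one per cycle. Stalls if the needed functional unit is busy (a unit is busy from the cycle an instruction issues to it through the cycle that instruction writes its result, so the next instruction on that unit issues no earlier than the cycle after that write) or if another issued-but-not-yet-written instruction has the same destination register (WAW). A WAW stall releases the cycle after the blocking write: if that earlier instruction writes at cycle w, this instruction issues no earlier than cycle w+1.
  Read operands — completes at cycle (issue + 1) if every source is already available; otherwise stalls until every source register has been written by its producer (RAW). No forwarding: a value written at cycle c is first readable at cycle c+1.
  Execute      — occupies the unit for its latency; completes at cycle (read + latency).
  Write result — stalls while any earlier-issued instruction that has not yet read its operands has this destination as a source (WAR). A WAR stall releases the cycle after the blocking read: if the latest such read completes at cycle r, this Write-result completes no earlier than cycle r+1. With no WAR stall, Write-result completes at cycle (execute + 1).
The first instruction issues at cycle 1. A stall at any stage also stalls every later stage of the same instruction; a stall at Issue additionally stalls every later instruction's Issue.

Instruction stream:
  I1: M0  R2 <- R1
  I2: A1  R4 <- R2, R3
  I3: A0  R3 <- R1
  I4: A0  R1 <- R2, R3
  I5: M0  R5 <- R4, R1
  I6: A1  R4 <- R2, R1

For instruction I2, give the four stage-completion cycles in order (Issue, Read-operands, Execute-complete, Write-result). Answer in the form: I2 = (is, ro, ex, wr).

[I1] 1/2/7/8
[I2] 2/9/11/12  (RAW R2: wait I1 write@8)
[I3] 3/4/5/10  (WAR R3: wait I2 read@9)
[I4] 11/12/13/14  (struct: A0 busy until I3 writes@10)
[I5] 12/15/20/21  (RAW R1: wait I4 write@14)
[I6] 13/15/17/18  (RAW R1: wait I4 write@14)

I2 = (2, 9, 11, 12)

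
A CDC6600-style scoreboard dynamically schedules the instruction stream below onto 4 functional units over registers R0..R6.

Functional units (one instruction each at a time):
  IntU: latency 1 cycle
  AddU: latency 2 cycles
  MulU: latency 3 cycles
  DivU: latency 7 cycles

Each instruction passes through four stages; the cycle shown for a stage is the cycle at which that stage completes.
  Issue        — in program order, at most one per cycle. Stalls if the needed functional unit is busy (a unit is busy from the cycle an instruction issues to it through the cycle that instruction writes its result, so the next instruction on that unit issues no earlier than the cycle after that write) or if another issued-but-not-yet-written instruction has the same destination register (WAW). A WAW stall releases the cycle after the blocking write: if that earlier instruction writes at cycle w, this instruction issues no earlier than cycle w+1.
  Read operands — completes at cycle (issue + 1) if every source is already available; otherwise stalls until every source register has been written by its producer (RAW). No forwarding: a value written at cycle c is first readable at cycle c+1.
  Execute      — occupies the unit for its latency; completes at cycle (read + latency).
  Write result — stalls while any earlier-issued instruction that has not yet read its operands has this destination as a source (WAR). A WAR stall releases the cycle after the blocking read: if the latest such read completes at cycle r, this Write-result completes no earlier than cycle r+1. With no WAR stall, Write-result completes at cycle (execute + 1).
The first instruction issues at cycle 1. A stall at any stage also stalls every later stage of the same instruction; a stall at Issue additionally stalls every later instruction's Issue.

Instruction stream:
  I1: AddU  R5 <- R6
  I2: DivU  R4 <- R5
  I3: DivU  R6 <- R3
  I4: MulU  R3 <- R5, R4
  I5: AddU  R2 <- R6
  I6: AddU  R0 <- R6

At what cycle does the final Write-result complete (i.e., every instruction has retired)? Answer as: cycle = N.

1) issue 1, read 2, done 4, write 5
2) issue 2, read 6, done 13, write 14  <RAW R5: wait I1 write@5>
3) issue 15, read 16, done 23, write 24  <struct: DivU busy until I2 writes@14>
4) issue 16, read 17, done 20, write 21
5) issue 17, read 25, done 27, write 28  <RAW R6: wait I3 write@24>
6) issue 29, read 30, done 32, write 33  <struct: AddU busy until I5 writes@28>

cycle = 33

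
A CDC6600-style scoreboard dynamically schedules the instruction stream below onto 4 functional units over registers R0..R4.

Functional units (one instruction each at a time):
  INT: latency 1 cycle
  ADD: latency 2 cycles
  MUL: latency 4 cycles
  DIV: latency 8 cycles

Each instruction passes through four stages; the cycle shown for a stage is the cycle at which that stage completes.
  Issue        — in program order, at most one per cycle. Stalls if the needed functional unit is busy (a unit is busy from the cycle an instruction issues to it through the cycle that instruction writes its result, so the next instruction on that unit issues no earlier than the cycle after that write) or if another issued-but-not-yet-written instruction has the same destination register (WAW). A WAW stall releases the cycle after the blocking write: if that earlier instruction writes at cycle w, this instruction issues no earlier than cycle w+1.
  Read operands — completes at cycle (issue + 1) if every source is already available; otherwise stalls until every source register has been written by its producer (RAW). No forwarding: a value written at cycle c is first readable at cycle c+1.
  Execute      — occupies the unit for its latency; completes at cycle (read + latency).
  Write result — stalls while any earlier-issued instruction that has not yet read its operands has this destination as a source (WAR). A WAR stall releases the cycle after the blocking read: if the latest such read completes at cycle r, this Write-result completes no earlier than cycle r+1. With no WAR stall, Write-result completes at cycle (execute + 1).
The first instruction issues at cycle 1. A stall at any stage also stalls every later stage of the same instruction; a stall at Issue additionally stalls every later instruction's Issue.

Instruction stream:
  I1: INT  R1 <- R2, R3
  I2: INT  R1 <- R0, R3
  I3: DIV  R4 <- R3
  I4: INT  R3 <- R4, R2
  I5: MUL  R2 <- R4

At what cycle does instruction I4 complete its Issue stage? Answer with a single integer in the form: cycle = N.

I1  is:1  ro:2  ex:3  wr:4
I2  is:5  ro:6  ex:7  wr:8  — struct: INT busy until I1 writes@4
I3  is:6  ro:7  ex:15  wr:16
I4  is:9  ro:17  ex:18  wr:19  — struct: INT busy until I2 writes@8, RAW R4: wait I3 write@16
I5  is:10  ro:17  ex:21  wr:22  — RAW R4: wait I3 write@16

cycle = 9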